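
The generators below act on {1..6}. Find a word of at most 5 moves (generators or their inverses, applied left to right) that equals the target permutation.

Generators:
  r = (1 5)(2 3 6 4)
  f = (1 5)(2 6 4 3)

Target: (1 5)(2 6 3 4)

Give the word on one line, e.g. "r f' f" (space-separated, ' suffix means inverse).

  after f: (1 5)(2 6 4 3)
  after r: (2 4 6)
  after f: (1 5)(2 3)
  after f: (3 6 4)
  after f: (1 5)(2 6 3 4)

f r f f f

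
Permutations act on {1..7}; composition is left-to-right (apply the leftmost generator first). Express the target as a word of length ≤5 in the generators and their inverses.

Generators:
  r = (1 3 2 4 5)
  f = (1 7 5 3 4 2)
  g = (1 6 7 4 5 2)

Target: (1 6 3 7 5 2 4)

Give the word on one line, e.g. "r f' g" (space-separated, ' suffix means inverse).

  after f: (1 7 5 3 4 2)
  after g': (1 6)(3 7 4 5)
  after r: (1 6 3 7 5 2 4)

f g' r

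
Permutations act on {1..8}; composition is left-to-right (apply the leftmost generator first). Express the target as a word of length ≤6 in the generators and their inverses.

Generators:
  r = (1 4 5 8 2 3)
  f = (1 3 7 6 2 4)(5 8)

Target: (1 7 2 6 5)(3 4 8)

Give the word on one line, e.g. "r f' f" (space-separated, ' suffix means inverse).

  after r: (1 4 5 8 2 3)
  after f: (2 7 6)(4 8)
  after r': (1 3 2 7 6 8)(4 5)
  after f: (1 7 2 6 5)(3 4 8)

r f r' f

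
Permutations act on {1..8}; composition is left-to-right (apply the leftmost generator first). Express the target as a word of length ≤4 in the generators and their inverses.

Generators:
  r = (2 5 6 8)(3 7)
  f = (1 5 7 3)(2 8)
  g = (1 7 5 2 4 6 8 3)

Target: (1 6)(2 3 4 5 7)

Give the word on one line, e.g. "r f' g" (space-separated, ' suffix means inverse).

  after g': (1 3 8 6 4 2 5 7)
  after g': (1 8 4 5)(2 7 3 6)
  after g': (1 6 5 3 4 7 8 2)
  after f': (1 6)(2 3 4 5 7)

g' g' g' f'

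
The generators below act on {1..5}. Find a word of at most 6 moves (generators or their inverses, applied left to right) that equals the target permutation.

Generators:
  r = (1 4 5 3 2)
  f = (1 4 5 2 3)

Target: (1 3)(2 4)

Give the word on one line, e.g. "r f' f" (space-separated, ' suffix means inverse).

r r f r'

  after r: (1 4 5 3 2)
  after r: (1 5 2 4 3)
  after f: (1 2 5 3 4)
  after r': (1 3)(2 4)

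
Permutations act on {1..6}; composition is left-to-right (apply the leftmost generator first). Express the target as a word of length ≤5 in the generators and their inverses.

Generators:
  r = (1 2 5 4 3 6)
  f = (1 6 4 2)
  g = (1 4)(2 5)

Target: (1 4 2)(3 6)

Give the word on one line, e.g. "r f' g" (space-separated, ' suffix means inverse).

g r g' r f

  after g: (1 4)(2 5)
  after r: (1 3 6)(2 4)
  after g': (1 3 6 4 5 2)
  after r: (1 6 3)
  after f: (1 4 2)(3 6)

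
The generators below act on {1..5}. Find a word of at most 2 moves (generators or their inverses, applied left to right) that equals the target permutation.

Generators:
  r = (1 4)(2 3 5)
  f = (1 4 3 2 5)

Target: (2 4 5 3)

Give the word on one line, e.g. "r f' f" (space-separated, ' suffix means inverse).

  after r: (1 4)(2 3 5)
  after f': (2 4 5 3)

r f'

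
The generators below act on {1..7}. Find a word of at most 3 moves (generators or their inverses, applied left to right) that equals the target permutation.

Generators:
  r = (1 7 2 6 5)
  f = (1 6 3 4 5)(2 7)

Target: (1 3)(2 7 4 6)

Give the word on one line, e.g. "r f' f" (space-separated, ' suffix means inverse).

r' f' f'

  after r': (1 5 6 2 7)
  after f': (1 4 3 6 7 5)
  after f': (1 3)(2 7 4 6)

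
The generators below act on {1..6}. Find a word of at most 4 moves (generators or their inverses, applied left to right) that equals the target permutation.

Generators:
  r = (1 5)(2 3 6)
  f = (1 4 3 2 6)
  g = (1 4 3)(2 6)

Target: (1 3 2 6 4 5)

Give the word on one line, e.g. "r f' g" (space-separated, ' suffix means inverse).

  after r: (1 5)(2 3 6)
  after r: (2 6 3)
  after f': (1 6 4)
  after r': (1 3 2 6 4 5)

r r f' r'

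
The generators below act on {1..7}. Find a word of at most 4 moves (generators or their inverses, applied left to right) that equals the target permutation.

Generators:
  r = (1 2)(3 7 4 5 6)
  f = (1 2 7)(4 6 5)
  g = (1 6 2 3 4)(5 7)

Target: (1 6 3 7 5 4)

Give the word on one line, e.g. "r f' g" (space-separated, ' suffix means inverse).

  after r': (1 2)(3 6 5 4 7)
  after f: (1 7 3 5 6 4)
  after r': (1 3 4 2)(6 7)
  after r': (1 6 3 7 5 4)

r' f r' r'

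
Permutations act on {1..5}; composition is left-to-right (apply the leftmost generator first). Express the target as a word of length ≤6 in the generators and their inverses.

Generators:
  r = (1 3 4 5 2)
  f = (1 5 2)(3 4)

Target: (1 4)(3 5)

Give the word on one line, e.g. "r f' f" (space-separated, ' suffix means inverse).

  after f: (1 5 2)(3 4)
  after r': (1 4)
  after r': (1 3)(2 5 4)
  after f: (1 4)(3 5)

f r' r' f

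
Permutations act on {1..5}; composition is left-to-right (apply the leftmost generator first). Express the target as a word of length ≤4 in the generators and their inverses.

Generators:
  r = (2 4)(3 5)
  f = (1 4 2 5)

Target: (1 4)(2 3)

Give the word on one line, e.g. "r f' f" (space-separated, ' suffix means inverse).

f r f'

  after f: (1 4 2 5)
  after r: (1 2 3 5)
  after f': (1 4)(2 3)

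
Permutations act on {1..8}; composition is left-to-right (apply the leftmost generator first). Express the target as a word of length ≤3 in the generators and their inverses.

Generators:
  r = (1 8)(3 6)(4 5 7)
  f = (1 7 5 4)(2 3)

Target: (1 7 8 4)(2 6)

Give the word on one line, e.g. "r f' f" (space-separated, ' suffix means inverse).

f' r f'

  after f': (1 4 5 7)(2 3)
  after r: (1 5 4 7 8)(2 6 3)
  after f': (1 7 8 4)(2 6)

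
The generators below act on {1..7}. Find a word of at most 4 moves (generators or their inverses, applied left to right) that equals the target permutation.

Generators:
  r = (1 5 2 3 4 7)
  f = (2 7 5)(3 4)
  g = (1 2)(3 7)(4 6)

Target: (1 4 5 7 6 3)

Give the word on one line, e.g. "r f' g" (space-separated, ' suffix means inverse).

  after r': (1 7 4 3 2 5)
  after g: (1 3)(2 5)(4 7 6)
  after f: (1 4 5 7 6 3)

r' g f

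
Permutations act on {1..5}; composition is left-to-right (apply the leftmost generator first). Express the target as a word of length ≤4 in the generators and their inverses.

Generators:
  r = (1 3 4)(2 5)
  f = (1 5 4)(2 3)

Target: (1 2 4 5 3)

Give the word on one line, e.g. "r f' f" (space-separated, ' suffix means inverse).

r f

  after r: (1 3 4)(2 5)
  after f: (1 2 4 5 3)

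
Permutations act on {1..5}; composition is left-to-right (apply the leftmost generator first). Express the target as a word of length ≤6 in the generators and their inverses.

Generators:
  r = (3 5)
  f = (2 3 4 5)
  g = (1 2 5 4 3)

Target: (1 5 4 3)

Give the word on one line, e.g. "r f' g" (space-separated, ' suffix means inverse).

r g' f' r' g

  after r: (3 5)
  after g': (1 3 2)(4 5)
  after f': (1 2)(3 5)
  after r': (1 2)
  after g: (1 5 4 3)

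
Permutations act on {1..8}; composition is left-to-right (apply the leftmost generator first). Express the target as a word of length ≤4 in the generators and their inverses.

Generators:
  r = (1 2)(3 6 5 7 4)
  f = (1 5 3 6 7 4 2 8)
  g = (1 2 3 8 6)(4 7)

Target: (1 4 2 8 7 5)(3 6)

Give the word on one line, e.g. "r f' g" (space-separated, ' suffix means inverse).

g f' r' g'

  after g: (1 2 3 8 6)(4 7)
  after f': (1 4 6 8 3 2 5)
  after r': (1 7 5 2 6 8 4 3)
  after g': (1 4 2 8 7 5)(3 6)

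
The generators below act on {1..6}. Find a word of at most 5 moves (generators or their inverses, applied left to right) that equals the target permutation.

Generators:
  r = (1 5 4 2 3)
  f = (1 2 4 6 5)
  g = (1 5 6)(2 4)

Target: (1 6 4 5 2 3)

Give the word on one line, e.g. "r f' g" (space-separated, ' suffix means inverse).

  after f': (1 5 6 4 2)
  after g': (2 6)
  after f': (1 5 6)(2 4)
  after f': (1 6 5 4)
  after r: (1 6 4 5 2 3)

f' g' f' f' r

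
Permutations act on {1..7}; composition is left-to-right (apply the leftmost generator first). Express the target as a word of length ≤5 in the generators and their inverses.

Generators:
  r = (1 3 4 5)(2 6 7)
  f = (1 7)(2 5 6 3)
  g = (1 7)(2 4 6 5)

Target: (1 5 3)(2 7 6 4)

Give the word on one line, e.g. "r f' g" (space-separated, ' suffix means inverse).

  after r': (1 5 4 3)(2 7 6)
  after g: (1 2)(3 7 5 6 4)
  after f: (1 5 3)(2 7 6 4)

r' g f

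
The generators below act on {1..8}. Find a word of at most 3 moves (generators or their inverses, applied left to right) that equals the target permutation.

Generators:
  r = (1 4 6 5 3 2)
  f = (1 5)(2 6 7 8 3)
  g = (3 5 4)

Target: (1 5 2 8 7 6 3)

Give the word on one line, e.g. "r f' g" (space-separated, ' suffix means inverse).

r' f' g

  after r': (1 2 3 5 6 4)
  after f': (1 3)(2 8 7 6 4 5)
  after g: (1 5 2 8 7 6 3)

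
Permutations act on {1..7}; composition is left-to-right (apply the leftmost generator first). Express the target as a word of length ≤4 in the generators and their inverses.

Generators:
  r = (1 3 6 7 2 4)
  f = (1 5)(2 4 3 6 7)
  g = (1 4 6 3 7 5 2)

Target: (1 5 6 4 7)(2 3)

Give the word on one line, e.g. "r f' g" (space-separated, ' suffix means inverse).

  after f: (1 5)(2 4 3 6 7)
  after r: (1 5 3 7 4 6 2)
  after r: (1 5 6 4 7)(2 3)

f r r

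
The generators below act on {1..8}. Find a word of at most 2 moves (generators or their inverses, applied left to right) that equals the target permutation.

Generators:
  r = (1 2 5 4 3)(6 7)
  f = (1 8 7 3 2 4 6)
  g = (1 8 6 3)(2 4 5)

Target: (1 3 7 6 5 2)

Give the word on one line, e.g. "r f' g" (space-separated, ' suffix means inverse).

f' g

  after f': (1 6 4 2 3 7 8)
  after g: (1 3 7 6 5 2)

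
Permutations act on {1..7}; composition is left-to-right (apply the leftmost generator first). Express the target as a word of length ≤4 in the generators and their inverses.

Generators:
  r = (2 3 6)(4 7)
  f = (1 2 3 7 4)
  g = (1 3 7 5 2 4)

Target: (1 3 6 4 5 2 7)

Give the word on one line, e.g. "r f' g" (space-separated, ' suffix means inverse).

  after r: (2 3 6)(4 7)
  after g: (1 3 6 4 5 2 7)

r g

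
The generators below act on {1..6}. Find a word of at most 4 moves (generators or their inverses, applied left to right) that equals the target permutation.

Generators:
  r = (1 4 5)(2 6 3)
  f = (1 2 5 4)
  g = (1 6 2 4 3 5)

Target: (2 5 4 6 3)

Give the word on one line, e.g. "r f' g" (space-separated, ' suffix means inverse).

f f r

  after f: (1 2 5 4)
  after f: (1 5)(2 4)
  after r: (2 5 4 6 3)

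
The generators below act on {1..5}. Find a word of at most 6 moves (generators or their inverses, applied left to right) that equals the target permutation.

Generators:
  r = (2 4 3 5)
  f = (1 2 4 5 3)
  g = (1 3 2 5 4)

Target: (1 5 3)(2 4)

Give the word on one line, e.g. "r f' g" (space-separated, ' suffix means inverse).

f g f' r f'

  after f: (1 2 4 5 3)
  after g: (1 5 2)
  after f': (1 4 2 3 5)
  after r: (1 3 2 5)
  after f': (1 5 3)(2 4)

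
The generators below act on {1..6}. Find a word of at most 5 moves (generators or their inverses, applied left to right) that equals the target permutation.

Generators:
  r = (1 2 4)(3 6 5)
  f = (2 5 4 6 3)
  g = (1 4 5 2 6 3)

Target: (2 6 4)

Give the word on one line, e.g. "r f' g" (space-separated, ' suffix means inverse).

g r' f' g f'

  after g: (1 4 5 2 6 3)
  after r': (1 2 3 4 6 5)
  after f': (1 3 5)(2 6)
  after g: (2 3)(4 5)
  after f': (2 6 4)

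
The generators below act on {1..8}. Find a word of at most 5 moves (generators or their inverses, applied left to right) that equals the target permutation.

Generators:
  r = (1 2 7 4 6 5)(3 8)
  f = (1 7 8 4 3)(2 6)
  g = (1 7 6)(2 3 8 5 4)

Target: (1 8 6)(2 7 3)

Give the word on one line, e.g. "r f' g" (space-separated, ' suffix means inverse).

r g f' r' f

  after r: (1 2 7 4 6 5)(3 8)
  after g: (1 3 5 7 2 6 4)
  after f': (1 4 3 5)(6 8 7)
  after r': (1 7 4 8 2)(3 6)
  after f: (1 8 6)(2 7 3)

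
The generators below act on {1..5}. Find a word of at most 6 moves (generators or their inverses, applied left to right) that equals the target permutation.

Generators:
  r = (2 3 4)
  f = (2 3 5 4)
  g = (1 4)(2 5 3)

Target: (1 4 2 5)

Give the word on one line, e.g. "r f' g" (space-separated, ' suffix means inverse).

  after g': (1 4)(2 3 5)
  after g': (2 5 3)
  after f': (2 3 4 5)
  after f': (3 5 4)
  after g: (1 4 2 5)

g' g' f' f' g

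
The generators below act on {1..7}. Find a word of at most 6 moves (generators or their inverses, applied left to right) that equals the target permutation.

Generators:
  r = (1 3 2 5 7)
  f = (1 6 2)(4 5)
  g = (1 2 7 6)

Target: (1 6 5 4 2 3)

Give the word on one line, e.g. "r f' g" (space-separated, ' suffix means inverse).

g f g' r'

  after g: (1 2 7 6)
  after f: (2 7)(4 5)
  after g': (1 6 7)(4 5)
  after r': (1 6 5 4 2 3)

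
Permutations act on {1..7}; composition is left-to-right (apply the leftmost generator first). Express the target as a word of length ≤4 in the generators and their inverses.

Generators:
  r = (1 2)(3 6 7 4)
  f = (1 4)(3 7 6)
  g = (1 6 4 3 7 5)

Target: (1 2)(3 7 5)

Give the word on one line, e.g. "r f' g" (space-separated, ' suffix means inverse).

g' f g r

  after g': (1 5 7 3 4 6)
  after f: (1 5 6 4 3)
  after g: (3 6)(4 7 5)
  after r: (1 2)(3 7 5)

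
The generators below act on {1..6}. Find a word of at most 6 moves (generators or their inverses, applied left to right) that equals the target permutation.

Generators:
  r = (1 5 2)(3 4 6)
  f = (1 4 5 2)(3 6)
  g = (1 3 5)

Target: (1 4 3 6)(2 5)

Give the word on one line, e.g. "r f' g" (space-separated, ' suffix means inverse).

f r r r g'

  after f: (1 4 5 2)(3 6)
  after r: (1 6 4 2 5)
  after r: (1 3 4)
  after r: (1 4 5 2)(3 6)
  after g': (1 4 3 6)(2 5)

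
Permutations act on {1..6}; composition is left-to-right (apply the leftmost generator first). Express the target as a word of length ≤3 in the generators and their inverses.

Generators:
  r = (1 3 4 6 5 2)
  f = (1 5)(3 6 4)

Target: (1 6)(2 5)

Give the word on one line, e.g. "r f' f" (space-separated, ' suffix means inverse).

  after r: (1 3 4 6 5 2)
  after f: (1 6)(2 5)

r f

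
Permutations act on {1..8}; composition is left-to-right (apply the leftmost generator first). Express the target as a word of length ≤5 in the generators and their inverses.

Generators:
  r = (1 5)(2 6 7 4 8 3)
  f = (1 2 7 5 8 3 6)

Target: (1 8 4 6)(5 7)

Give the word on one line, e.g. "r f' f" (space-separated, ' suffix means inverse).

  after f: (1 2 7 5 8 3 6)
  after r': (1 3 2 6 5 4 7)
  after r': (1 8 4 6)(5 7)

f r' r'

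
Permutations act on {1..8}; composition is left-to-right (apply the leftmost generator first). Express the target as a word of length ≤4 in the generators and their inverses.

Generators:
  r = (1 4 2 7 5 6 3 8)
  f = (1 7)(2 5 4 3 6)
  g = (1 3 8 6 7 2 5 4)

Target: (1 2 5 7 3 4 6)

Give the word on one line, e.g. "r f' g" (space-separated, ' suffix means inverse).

g' r

  after g': (1 4 5 2 7 6 8 3)
  after r: (1 2 5 7 3 4 6)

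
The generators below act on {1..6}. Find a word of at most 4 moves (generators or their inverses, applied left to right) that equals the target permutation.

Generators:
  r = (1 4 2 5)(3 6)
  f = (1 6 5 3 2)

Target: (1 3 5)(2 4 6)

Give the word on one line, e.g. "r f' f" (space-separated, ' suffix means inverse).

  after r': (1 5 2 4)(3 6)
  after f: (1 3 5)(2 4 6)

r' f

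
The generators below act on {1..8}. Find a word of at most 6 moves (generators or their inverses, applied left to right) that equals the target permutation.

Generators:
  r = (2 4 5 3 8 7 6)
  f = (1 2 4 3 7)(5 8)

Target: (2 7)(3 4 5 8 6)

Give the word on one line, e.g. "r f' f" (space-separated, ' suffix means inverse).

  after r': (2 6 7 8 3 5 4)
  after f: (1 2 6)(3 8 7 5)
  after r: (1 4 5 8 6)(3 7)
  after f': (1 2)(4 8 6 7)
  after f': (2 7)(3 4 5 8 6)

r' f r f' f'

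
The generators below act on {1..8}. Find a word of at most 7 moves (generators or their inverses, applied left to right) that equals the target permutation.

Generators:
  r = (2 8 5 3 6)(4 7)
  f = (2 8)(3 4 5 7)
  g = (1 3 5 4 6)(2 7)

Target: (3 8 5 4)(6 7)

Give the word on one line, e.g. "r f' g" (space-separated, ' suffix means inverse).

f f r' f r

  after f: (2 8)(3 4 5 7)
  after f: (3 5)(4 7)
  after r': (2 6 3 8)
  after f: (2 6 4 5 7 3)
  after r: (3 8 5 4)(6 7)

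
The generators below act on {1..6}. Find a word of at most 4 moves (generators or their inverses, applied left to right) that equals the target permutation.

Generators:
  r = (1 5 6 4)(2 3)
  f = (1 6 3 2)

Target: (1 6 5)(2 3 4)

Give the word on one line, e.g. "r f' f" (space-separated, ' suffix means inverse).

f' r f'

  after f': (1 2 3 6)
  after r: (1 3 4)(5 6)
  after f': (1 6 5)(2 3 4)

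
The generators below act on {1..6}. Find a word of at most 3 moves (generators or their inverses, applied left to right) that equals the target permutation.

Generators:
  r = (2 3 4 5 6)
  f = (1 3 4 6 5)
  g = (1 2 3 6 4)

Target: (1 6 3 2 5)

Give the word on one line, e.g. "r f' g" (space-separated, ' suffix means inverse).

  after f: (1 3 4 6 5)
  after r': (1 2 6 4 5)
  after r': (1 6 3 2 5)

f r' r'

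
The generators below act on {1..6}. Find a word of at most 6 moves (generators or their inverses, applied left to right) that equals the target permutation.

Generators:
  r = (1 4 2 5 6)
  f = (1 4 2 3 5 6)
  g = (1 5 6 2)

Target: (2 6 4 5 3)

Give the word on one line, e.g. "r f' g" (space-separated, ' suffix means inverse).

  after f: (1 4 2 3 5 6)
  after r': (2 3)
  after f: (1 4 2 5 6)
  after g': (1 4 6 2)
  after f': (2 6 4 5 3)

f r' f g' f'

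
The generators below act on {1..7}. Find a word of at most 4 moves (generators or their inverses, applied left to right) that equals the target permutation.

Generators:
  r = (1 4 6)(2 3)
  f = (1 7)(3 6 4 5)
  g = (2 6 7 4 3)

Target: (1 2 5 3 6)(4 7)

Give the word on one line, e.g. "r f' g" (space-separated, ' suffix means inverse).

  after r': (1 6 4)(2 3)
  after g': (1 2 4)(6 7)
  after f: (1 2 5 3 6)(4 7)

r' g' f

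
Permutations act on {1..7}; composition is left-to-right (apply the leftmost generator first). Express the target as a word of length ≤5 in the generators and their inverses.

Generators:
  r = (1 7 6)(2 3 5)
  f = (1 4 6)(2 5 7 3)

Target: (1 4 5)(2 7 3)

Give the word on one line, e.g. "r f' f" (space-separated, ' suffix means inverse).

f r' f f f

  after f: (1 4 6)(2 5 7 3)
  after r': (1 4 7 2 3 5)
  after f: (1 6)(3 7 5 4)
  after f: (2 5 6 4)
  after f: (1 4 5)(2 7 3)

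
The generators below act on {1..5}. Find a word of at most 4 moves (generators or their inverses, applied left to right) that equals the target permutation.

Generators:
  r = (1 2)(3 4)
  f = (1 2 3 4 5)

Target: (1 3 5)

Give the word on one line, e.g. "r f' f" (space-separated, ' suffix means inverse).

  after r': (1 2)(3 4)
  after f: (1 3 5)

r' f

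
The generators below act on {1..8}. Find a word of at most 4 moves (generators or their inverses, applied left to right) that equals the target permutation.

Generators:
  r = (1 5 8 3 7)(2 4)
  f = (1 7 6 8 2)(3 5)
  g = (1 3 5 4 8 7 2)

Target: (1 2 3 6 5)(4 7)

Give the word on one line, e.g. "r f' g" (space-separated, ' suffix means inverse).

f' r g f

  after f': (1 2 8 6 7)(3 5)
  after r: (1 4 2 3 8 6)(5 7)
  after g: (1 8 6 3 7 4)(2 5)
  after f: (1 2 3 6 5)(4 7)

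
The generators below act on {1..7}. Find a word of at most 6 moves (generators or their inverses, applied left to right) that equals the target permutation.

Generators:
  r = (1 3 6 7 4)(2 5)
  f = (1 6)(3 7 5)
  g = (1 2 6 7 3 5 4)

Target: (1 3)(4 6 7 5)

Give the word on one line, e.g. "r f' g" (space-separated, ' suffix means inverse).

r' f' g' g'

  after r': (1 4 7 6 3)(2 5)
  after f': (1 4 3 6 5 2 7)
  after g': (1 5)(2 6 3)(4 7)
  after g': (1 3)(4 6 7 5)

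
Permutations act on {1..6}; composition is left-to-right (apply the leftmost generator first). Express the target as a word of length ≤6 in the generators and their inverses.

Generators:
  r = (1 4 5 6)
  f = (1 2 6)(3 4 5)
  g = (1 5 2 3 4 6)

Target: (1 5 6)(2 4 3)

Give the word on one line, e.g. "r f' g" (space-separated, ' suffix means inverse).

r g r g

  after r: (1 4 5 6)
  after g: (1 6 5)(2 3 4)
  after r: (2 3 5 4)
  after g: (1 5 6)(2 4 3)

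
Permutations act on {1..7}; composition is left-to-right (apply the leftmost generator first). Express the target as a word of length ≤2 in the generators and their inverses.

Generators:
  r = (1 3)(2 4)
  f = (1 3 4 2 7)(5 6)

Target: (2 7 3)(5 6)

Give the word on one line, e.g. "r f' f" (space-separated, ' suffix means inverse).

f r

  after f: (1 3 4 2 7)(5 6)
  after r: (2 7 3)(5 6)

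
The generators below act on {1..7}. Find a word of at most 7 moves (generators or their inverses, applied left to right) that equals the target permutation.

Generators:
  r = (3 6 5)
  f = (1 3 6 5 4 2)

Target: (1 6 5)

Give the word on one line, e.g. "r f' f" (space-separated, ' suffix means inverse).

  after r': (3 5 6)
  after r': (3 6 5)
  after f: (1 3 5 6 4 2)
  after r': (1 5 3 6 4 2)
  after f': (1 6 5)

r' r' f r' f'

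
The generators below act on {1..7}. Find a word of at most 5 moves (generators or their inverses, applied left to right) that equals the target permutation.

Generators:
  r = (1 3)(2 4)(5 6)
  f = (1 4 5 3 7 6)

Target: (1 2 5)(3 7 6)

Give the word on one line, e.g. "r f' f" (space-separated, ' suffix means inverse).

  after r: (1 3)(2 4)(5 6)
  after f': (1 5 7 3 6 4 2)
  after f': (1 4 2 6)(3 7 5)
  after r: (1 2 5)(3 7 6)

r f' f' r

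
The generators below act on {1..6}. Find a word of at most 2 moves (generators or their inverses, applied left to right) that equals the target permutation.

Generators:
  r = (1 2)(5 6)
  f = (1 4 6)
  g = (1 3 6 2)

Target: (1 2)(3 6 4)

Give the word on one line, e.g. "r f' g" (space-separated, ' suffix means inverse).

f' g

  after f': (1 6 4)
  after g: (1 2)(3 6 4)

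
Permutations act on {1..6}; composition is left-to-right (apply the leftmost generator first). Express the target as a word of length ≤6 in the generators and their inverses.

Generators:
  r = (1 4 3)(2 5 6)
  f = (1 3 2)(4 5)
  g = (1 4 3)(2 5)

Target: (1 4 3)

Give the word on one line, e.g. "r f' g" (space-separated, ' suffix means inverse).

r g r g

  after r: (1 4 3)(2 5 6)
  after g: (1 3 4)(5 6)
  after r: (2 5)
  after g: (1 4 3)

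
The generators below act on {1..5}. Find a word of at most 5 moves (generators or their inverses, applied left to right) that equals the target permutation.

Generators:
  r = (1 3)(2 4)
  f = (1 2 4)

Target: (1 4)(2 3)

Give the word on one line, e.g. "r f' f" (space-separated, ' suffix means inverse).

  after r': (1 3)(2 4)
  after f: (1 3 2)
  after r': (2 3 4)
  after f': (1 4)(2 3)

r' f r' f'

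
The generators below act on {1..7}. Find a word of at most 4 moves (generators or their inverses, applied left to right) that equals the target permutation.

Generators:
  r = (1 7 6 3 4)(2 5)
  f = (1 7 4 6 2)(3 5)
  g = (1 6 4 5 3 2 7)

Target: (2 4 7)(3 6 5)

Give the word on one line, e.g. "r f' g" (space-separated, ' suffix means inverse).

f g' f

  after f: (1 7 4 6 2)(3 5)
  after g': (1 2 7 6 3 4)
  after f: (2 4 7)(3 6 5)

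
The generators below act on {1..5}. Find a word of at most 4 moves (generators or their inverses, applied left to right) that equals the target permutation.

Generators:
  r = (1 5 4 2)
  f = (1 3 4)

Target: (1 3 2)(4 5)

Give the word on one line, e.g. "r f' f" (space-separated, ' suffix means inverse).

f r

  after f: (1 3 4)
  after r: (1 3 2)(4 5)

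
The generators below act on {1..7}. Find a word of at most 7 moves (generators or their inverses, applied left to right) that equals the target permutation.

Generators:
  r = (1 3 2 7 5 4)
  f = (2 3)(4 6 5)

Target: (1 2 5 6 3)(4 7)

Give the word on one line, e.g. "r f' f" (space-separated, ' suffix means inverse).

f r' f' r' r'

  after f: (2 3)(4 6 5)
  after r': (1 4 6 7 2)
  after f': (1 5 6 7 3 2)
  after r': (1 7)(2 4 5 6)
  after r': (1 2 5 6 3)(4 7)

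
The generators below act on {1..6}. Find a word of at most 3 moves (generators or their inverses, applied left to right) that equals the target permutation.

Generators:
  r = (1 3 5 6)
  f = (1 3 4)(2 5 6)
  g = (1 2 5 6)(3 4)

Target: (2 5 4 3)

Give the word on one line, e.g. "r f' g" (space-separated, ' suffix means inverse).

  after r': (1 6 5 3)
  after g: (2 5 4 3)

r' g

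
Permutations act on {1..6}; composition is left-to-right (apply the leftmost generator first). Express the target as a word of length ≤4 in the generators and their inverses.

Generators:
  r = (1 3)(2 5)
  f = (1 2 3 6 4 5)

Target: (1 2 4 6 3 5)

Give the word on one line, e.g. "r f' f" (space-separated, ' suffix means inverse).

  after r': (1 3)(2 5)
  after f': (1 2 4 6 3 5)
  after r': (1 5 3 2 4 6)
  after r': (1 2 4 6 3 5)

r' f' r' r'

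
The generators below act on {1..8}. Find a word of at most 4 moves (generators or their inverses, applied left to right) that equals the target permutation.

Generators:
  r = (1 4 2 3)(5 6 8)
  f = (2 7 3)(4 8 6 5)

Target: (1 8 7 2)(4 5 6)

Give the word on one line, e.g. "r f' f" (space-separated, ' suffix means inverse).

  after f': (2 3 7)(4 5 6 8)
  after r: (1 4 6 5 8 2)(3 7)
  after f: (1 8 7 2)(4 5 6)

f' r f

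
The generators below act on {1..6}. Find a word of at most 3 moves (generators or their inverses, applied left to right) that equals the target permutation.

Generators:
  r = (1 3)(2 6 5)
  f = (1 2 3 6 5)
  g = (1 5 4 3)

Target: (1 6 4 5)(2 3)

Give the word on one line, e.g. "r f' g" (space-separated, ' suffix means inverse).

r' f g'

  after r': (1 3)(2 5 6)
  after f: (1 6 3 2)
  after g': (1 6 4 5)(2 3)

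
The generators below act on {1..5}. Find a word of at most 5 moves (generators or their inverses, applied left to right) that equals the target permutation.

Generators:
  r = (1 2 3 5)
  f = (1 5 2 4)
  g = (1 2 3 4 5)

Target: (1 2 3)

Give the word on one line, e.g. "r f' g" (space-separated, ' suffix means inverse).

  after r': (1 5 3 2)
  after f: (1 2 5 3 4)
  after g: (1 3 5 4 2)
  after f: (1 3 2 5)
  after r': (1 2 3)

r' f g f r'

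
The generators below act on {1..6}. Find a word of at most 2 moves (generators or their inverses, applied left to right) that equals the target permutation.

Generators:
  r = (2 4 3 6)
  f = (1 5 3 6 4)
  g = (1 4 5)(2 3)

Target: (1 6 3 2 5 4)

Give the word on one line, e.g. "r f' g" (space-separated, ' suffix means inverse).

g f'

  after g: (1 4 5)(2 3)
  after f': (1 6 3 2 5 4)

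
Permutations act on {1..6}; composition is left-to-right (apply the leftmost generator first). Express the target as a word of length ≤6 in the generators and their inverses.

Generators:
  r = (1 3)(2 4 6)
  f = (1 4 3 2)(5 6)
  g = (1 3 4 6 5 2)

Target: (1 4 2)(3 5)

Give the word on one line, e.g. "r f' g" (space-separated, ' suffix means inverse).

f' r r g'

  after f': (1 2 3 4)(5 6)
  after r: (1 4 3 6 5 2)
  after r: (1 6 5 4)(2 3)
  after g': (1 4 2)(3 5)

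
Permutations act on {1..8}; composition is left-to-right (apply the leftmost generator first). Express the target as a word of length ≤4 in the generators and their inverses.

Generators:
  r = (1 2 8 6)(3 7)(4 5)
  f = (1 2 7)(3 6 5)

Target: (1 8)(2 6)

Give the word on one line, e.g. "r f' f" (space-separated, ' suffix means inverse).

  after r': (1 6 8 2)(3 7)(4 5)
  after r': (1 8)(2 6)

r' r'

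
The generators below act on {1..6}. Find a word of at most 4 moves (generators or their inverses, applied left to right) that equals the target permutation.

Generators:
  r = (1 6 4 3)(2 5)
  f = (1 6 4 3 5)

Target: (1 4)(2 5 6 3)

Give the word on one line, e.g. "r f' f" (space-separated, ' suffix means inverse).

  after f: (1 6 4 3 5)
  after r: (1 4)(2 5 6 3)

f r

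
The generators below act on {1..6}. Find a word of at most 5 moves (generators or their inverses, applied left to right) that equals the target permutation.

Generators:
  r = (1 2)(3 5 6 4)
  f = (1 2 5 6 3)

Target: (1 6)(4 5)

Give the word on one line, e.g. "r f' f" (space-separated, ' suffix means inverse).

f r f' f'

  after f: (1 2 5 6 3)
  after r: (2 6 5 4 3)
  after f': (1 3)(2 5 4 6)
  after f': (1 6)(4 5)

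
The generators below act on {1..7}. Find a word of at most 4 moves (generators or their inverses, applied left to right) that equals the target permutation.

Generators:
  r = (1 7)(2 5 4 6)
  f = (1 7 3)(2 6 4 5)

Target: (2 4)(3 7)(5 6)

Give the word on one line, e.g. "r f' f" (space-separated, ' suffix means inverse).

  after r: (1 7)(2 5 4 6)
  after f': (2 4)(3 7)(5 6)

r f'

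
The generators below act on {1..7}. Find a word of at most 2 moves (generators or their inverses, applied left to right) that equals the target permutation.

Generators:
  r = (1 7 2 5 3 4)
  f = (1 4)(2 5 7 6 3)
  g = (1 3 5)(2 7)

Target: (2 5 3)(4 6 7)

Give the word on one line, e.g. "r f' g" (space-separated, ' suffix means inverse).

  after r': (1 4 3 5 2 7)
  after f': (2 5 3)(4 6 7)

r' f'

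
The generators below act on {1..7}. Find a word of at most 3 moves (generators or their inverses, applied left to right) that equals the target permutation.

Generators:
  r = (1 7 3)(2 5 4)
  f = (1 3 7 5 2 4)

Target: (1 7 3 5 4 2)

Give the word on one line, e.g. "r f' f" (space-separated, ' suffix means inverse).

r f' r'

  after r: (1 7 3)(2 5 4)
  after f': (1 3 4 5 2 7)
  after r': (1 7 3 5 4 2)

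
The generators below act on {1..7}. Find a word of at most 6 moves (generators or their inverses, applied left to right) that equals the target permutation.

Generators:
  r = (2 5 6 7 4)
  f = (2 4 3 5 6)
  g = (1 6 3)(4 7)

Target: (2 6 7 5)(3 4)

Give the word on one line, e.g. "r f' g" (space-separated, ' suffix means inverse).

  after f': (2 6 5 3 4)
  after r: (2 7 4 5 3)
  after r: (2 4 6 7)(3 5)
  after f': (4 5)(6 7)
  after f': (2 6 7 5)(3 4)

f' r r f' f'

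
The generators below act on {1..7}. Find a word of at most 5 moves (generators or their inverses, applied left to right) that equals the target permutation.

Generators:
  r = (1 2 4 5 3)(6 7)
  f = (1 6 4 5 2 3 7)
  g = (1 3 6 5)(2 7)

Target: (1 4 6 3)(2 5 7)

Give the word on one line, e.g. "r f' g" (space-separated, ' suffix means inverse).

  after g: (1 3 6 5)(2 7)
  after r': (1 5 3 7)(2 6 4)
  after f': (1 4 5 2)
  after g': (1 4 6 3)(2 5 7)

g r' f' g'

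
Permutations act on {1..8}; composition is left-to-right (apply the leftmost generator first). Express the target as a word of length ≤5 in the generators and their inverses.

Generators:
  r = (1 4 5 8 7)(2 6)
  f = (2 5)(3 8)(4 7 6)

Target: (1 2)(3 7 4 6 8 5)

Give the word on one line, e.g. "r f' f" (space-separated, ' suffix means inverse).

r f' r

  after r: (1 4 5 8 7)(2 6)
  after f': (1 6 5 3 8 4 2 7)
  after r: (1 2)(3 7 4 6 8 5)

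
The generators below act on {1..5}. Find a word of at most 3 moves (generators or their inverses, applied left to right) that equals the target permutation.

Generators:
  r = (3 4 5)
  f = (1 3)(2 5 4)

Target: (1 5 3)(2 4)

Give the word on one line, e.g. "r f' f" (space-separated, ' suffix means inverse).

  after f: (1 3)(2 5 4)
  after r': (1 5 3)(2 4)

f r'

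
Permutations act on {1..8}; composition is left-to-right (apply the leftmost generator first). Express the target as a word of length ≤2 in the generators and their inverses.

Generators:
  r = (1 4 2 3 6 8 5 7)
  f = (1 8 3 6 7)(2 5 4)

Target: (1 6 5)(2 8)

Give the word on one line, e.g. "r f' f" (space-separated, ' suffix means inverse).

  after f: (1 8 3 6 7)(2 5 4)
  after r': (1 6 5)(2 8)

f r'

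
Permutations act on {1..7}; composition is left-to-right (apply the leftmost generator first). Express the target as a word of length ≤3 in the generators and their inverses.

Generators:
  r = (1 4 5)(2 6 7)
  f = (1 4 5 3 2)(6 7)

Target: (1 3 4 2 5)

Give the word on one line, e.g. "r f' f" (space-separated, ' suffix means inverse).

f' f'

  after f': (1 2 3 5 4)(6 7)
  after f': (1 3 4 2 5)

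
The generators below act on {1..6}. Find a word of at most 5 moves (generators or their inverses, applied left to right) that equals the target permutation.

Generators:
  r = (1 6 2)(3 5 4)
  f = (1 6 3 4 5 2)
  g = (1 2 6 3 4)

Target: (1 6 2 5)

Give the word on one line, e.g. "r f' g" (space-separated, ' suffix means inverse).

  after g': (1 4 3 6 2)
  after r: (1 3 2 6)(4 5)
  after f': (1 6 2)(3 5)
  after g': (1 2 4 3 5 6)
  after r': (1 6 2 5)

g' r f' g' r'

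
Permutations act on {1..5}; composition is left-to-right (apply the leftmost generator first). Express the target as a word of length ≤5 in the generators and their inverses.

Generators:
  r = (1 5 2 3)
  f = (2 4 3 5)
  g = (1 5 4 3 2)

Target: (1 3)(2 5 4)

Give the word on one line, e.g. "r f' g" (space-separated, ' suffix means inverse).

f' f' g f'

  after f': (2 5 3 4)
  after f': (2 3)(4 5)
  after g: (1 5 3)
  after f': (1 3)(2 5 4)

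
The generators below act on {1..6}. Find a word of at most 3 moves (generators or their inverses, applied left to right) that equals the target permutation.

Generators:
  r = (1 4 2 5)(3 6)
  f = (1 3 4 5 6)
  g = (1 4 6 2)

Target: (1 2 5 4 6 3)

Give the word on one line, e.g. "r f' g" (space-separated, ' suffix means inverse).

g' f'

  after g': (1 2 6 4)
  after f': (1 2 5 4 6 3)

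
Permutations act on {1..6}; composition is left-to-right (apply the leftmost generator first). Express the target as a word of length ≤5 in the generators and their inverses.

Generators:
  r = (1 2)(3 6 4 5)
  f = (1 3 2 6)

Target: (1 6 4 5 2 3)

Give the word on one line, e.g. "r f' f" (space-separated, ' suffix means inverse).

  after r: (1 2)(3 6 4 5)
  after f': (1 3 2 6 4 5)
  after f': (4 5 6)
  after f': (1 6 4 5 2 3)

r f' f' f'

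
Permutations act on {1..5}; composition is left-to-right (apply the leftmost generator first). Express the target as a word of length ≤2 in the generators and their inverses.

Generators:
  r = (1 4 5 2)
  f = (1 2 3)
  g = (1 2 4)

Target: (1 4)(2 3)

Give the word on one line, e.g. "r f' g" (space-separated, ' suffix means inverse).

  after g': (1 4 2)
  after f': (1 4)(2 3)

g' f'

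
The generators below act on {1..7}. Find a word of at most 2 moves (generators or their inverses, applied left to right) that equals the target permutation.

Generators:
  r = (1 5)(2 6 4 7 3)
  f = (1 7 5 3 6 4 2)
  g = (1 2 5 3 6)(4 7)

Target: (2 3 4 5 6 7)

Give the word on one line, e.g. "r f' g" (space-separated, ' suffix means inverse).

g f

  after g: (1 2 5 3 6)(4 7)
  after f: (2 3 4 5 6 7)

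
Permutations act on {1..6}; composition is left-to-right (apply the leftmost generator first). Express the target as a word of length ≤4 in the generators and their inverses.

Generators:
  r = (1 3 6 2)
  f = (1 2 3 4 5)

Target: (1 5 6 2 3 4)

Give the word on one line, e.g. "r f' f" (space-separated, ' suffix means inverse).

f f r' f'

  after f: (1 2 3 4 5)
  after f: (1 3 5 2 4)
  after r': (2 4)(3 5 6)
  after f': (1 5 6 2 3 4)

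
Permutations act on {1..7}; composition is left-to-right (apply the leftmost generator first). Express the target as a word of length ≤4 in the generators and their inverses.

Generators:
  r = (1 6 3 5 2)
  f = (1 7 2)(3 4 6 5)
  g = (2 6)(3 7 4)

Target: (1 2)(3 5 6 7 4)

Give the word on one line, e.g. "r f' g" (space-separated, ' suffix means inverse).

r g

  after r: (1 6 3 5 2)
  after g: (1 2)(3 5 6 7 4)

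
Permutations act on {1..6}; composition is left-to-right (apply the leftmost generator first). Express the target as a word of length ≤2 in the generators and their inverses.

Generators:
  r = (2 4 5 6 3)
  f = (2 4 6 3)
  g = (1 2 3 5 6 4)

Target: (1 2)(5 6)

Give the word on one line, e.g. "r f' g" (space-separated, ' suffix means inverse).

  after g': (1 4 6 5 3 2)
  after f': (1 2)(5 6)

g' f'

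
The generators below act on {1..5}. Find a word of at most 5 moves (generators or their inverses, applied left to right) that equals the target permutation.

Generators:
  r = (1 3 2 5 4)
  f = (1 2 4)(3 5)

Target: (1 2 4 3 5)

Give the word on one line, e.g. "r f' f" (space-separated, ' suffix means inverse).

  after r': (1 4 5 2 3)
  after r': (1 5 3 4 2)
  after r': (1 2 4 3 5)

r' r' r'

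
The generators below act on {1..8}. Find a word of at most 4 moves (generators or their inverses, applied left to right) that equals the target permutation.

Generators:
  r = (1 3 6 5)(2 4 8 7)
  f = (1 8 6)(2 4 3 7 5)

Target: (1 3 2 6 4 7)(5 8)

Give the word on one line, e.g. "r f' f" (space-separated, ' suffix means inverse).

f' r'

  after f': (1 6 8)(2 5 7 3 4)
  after r': (1 3 2 6 4 7)(5 8)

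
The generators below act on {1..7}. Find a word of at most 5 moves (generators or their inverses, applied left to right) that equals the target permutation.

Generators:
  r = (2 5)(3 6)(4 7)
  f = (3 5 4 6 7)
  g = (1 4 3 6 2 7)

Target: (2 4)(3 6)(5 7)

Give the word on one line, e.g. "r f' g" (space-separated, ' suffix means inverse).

  after f': (3 7 6 4 5)
  after r': (2 5 6 7 3 4)
  after f: (2 4)(3 6)(5 7)

f' r' f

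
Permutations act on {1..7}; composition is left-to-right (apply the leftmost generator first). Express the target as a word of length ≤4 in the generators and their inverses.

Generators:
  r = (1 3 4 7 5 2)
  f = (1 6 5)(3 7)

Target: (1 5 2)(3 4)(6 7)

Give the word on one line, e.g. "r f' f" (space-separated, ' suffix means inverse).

f r' f' f'

  after f: (1 6 5)(3 7)
  after r': (1 6 7)(2 5)(3 4)
  after f': (2 6 3 4 7 5)
  after f': (1 5 2)(3 4)(6 7)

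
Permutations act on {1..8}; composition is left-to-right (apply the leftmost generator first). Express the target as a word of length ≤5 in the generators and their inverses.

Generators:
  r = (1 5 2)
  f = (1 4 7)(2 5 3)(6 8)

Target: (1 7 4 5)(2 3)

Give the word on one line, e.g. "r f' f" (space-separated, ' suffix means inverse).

  after f: (1 4 7)(2 5 3)(6 8)
  after f: (1 7 4)(2 3 5)
  after r: (1 7 4 5)(2 3)

f f r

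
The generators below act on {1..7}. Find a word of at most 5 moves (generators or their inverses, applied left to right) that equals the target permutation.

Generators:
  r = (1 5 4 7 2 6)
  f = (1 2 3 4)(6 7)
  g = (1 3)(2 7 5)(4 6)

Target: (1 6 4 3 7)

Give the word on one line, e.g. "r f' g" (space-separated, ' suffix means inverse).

  after f: (1 2 3 4)(6 7)
  after g': (1 5 7 4 3 6 2)
  after r': (2 6 7 5 4 3)
  after r': (1 6 4 3 7)

f g' r' r'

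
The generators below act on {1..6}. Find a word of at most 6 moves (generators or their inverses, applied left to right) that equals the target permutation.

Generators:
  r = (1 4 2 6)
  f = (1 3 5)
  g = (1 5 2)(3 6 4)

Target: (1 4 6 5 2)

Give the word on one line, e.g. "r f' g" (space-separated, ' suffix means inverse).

f f r' g' r

  after f: (1 3 5)
  after f: (1 5 3)
  after r': (1 5 3 6 2 4)
  after g': (2 6 5 4)
  after r: (1 4 6 5 2)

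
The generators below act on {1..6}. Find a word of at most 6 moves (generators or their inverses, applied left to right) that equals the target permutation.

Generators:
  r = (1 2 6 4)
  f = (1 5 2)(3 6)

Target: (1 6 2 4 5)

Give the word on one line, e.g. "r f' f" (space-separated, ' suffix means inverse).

r' r' f f

  after r': (1 4 6 2)
  after r': (1 6)(2 4)
  after f: (1 3 6 5 2 4)
  after f: (1 6 2 4 5)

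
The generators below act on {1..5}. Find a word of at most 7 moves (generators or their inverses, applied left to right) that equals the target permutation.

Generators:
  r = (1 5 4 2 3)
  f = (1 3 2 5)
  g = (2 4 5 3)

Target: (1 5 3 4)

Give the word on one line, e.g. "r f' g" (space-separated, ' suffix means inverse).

r g r g' f'

  after r: (1 5 4 2 3)
  after g: (1 3)
  after r: (2 3 5 4)
  after g': (2 5)(3 4)
  after f': (1 5 3 4)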